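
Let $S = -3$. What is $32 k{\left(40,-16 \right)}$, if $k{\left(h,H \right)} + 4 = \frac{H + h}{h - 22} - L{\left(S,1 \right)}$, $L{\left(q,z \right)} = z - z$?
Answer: $- \frac{256}{3} \approx -85.333$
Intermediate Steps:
$L{\left(q,z \right)} = 0$
$k{\left(h,H \right)} = -4 + \frac{H + h}{-22 + h}$ ($k{\left(h,H \right)} = -4 + \left(\frac{H + h}{h - 22} - 0\right) = -4 + \left(\frac{H + h}{-22 + h} + 0\right) = -4 + \frac{H + h}{-22 + h}$)
$32 k{\left(40,-16 \right)} = 32 \frac{88 - 16 - 120}{-22 + 40} = 32 \frac{88 - 16 - 120}{18} = 32 \cdot \frac{1}{18} \left(-48\right) = 32 \left(- \frac{8}{3}\right) = - \frac{256}{3}$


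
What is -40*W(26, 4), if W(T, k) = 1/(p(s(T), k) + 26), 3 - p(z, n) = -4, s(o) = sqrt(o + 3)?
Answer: -40/33 ≈ -1.2121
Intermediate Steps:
s(o) = sqrt(3 + o)
p(z, n) = 7 (p(z, n) = 3 - 1*(-4) = 3 + 4 = 7)
W(T, k) = 1/33 (W(T, k) = 1/(7 + 26) = 1/33)
-40*W(26, 4) = -40*1/33 = -40/33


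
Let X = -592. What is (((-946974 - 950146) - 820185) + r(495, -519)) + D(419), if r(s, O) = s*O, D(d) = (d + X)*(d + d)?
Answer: -3119184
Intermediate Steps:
D(d) = 2*d*(-592 + d) (D(d) = (d - 592)*(d + d) = (-592 + d)*(2*d) = 2*d*(-592 + d))
r(s, O) = O*s
(((-946974 - 950146) - 820185) + r(495, -519)) + D(419) = (((-946974 - 950146) - 820185) - 519*495) + 2*419*(-592 + 419) = ((-1897120 - 820185) - 256905) + 2*419*(-173) = (-2717305 - 256905) - 144974 = -2974210 - 144974 = -3119184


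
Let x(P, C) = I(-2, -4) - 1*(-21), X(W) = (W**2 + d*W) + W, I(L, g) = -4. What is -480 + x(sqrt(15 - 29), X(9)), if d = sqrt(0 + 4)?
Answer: -463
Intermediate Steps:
d = 2 (d = sqrt(4) = 2)
X(W) = W**2 + 3*W (X(W) = (W**2 + 2*W) + W = W**2 + 3*W)
x(P, C) = 17 (x(P, C) = -4 - 1*(-21) = -4 + 21 = 17)
-480 + x(sqrt(15 - 29), X(9)) = -480 + 17 = -463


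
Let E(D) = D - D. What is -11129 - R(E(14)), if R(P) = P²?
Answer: -11129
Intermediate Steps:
E(D) = 0
-11129 - R(E(14)) = -11129 - 1*0² = -11129 - 1*0 = -11129 + 0 = -11129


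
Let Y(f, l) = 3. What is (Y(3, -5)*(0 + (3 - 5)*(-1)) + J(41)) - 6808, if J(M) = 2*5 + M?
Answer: -6751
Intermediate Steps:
J(M) = 10 + M
(Y(3, -5)*(0 + (3 - 5)*(-1)) + J(41)) - 6808 = (3*(0 + (3 - 5)*(-1)) + (10 + 41)) - 6808 = (3*(0 - 2*(-1)) + 51) - 6808 = (3*(0 + 2) + 51) - 6808 = (3*2 + 51) - 6808 = (6 + 51) - 6808 = 57 - 6808 = -6751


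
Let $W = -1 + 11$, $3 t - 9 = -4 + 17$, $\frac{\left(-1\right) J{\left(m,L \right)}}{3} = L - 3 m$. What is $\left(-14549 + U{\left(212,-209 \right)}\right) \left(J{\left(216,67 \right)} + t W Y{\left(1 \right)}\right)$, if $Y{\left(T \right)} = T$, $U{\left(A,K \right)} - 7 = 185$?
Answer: $- \frac{78231293}{3} \approx -2.6077 \cdot 10^{7}$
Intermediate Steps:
$U{\left(A,K \right)} = 192$ ($U{\left(A,K \right)} = 7 + 185 = 192$)
$J{\left(m,L \right)} = - 3 L + 9 m$ ($J{\left(m,L \right)} = - 3 \left(L - 3 m\right) = - 3 L + 9 m$)
$t = \frac{22}{3}$ ($t = 3 + \frac{-4 + 17}{3} = 3 + \frac{1}{3} \cdot 13 = 3 + \frac{13}{3} = \frac{22}{3} \approx 7.3333$)
$W = 10$
$\left(-14549 + U{\left(212,-209 \right)}\right) \left(J{\left(216,67 \right)} + t W Y{\left(1 \right)}\right) = \left(-14549 + 192\right) \left(\left(\left(-3\right) 67 + 9 \cdot 216\right) + \frac{22}{3} \cdot 10 \cdot 1\right) = - 14357 \left(\left(-201 + 1944\right) + \frac{220}{3} \cdot 1\right) = - 14357 \left(1743 + \frac{220}{3}\right) = \left(-14357\right) \frac{5449}{3} = - \frac{78231293}{3}$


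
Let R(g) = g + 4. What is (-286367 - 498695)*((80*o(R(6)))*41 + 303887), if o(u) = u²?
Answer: -496070471994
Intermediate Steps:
R(g) = 4 + g
(-286367 - 498695)*((80*o(R(6)))*41 + 303887) = (-286367 - 498695)*((80*(4 + 6)²)*41 + 303887) = -785062*((80*10²)*41 + 303887) = -785062*((80*100)*41 + 303887) = -785062*(8000*41 + 303887) = -785062*(328000 + 303887) = -785062*631887 = -496070471994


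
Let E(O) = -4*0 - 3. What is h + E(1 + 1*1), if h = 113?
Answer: 110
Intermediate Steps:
E(O) = -3 (E(O) = 0 - 3 = -3)
h + E(1 + 1*1) = 113 - 3 = 110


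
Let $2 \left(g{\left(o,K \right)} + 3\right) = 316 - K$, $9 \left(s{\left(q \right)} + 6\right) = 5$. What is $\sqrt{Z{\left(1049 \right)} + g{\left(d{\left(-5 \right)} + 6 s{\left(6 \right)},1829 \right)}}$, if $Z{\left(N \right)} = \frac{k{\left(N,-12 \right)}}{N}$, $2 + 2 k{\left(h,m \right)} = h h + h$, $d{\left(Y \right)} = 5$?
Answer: $\frac{i \sqrt{1032180334}}{2098} \approx 15.313 i$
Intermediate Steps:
$s{\left(q \right)} = - \frac{49}{9}$ ($s{\left(q \right)} = -6 + \frac{1}{9} \cdot 5 = -6 + \frac{5}{9} = - \frac{49}{9}$)
$k{\left(h,m \right)} = -1 + \frac{h}{2} + \frac{h^{2}}{2}$ ($k{\left(h,m \right)} = -1 + \frac{h h + h}{2} = -1 + \frac{h^{2} + h}{2} = -1 + \frac{h + h^{2}}{2} = -1 + \left(\frac{h}{2} + \frac{h^{2}}{2}\right) = -1 + \frac{h}{2} + \frac{h^{2}}{2}$)
$Z{\left(N \right)} = \frac{-1 + \frac{N}{2} + \frac{N^{2}}{2}}{N}$
$g{\left(o,K \right)} = 155 - \frac{K}{2}$ ($g{\left(o,K \right)} = -3 + \frac{316 - K}{2} = -3 - \left(-158 + \frac{K}{2}\right) = 155 - \frac{K}{2}$)
$\sqrt{Z{\left(1049 \right)} + g{\left(d{\left(-5 \right)} + 6 s{\left(6 \right)},1829 \right)}} = \sqrt{\frac{-2 + 1049 + 1049^{2}}{2 \cdot 1049} + \left(155 - \frac{1829}{2}\right)} = \sqrt{\frac{1}{2} \cdot \frac{1}{1049} \left(-2 + 1049 + 1100401\right) + \left(155 - \frac{1829}{2}\right)} = \sqrt{\frac{1}{2} \cdot \frac{1}{1049} \cdot 1101448 - \frac{1519}{2}} = \sqrt{\frac{550724}{1049} - \frac{1519}{2}} = \sqrt{- \frac{491983}{2098}} = \frac{i \sqrt{1032180334}}{2098}$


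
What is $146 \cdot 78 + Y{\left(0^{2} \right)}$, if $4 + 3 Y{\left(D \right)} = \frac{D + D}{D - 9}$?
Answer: $\frac{34160}{3} \approx 11387.0$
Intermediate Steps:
$Y{\left(D \right)} = - \frac{4}{3} + \frac{2 D}{3 \left(-9 + D\right)}$ ($Y{\left(D \right)} = - \frac{4}{3} + \frac{\left(D + D\right) \frac{1}{D - 9}}{3} = - \frac{4}{3} + \frac{2 D \frac{1}{-9 + D}}{3} = - \frac{4}{3} + \frac{2 D}{3 \left(-9 + D\right)}$)
$146 \cdot 78 + Y{\left(0^{2} \right)} = 146 \cdot 78 + \frac{2 \left(18 - 0^{2}\right)}{3 \left(-9 + 0^{2}\right)} = 11388 + \frac{2 \left(18 - 0\right)}{3 \left(-9 + 0\right)} = 11388 + \frac{2 \left(18 + 0\right)}{3 \left(-9\right)} = 11388 + \frac{2}{3} \left(- \frac{1}{9}\right) 18 = 11388 - \frac{4}{3} = \frac{34160}{3}$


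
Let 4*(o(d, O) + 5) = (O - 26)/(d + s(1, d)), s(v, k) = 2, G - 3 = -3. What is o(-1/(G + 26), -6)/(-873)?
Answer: 463/44523 ≈ 0.010399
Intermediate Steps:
G = 0 (G = 3 - 3 = 0)
o(d, O) = -5 + (-26 + O)/(4*(2 + d)) (o(d, O) = -5 + ((O - 26)/(d + 2))/4 = -5 + ((-26 + O)/(2 + d))/4 = -5 + (-26 + O)/(4*(2 + d)))
o(-1/(G + 26), -6)/(-873) = ((-66 - 6 - (-20)/(0 + 26))/(4*(2 - 1/(0 + 26))))/(-873) = ((-66 - 6 - (-20)/26)/(4*(2 - 1/26)))*(-1/873) = ((-66 - 6 - (-20)/26)/(4*(2 - 1*1/26)))*(-1/873) = ((-66 - 6 - 20*(-1/26))/(4*(2 - 1/26)))*(-1/873) = ((-66 - 6 + 10/13)/(4*(51/26)))*(-1/873) = ((¼)*(26/51)*(-926/13))*(-1/873) = -463/51*(-1/873) = 463/44523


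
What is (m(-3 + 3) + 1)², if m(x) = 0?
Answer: 1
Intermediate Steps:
(m(-3 + 3) + 1)² = (0 + 1)² = 1² = 1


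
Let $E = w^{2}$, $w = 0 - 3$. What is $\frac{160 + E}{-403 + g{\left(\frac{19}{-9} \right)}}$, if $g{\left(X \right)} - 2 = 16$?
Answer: $- \frac{169}{385} \approx -0.43896$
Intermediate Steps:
$w = -3$ ($w = 0 - 3 = -3$)
$g{\left(X \right)} = 18$ ($g{\left(X \right)} = 2 + 16 = 18$)
$E = 9$ ($E = \left(-3\right)^{2} = 9$)
$\frac{160 + E}{-403 + g{\left(\frac{19}{-9} \right)}} = \frac{160 + 9}{-403 + 18} = \frac{169}{-385} = 169 \left(- \frac{1}{385}\right) = - \frac{169}{385}$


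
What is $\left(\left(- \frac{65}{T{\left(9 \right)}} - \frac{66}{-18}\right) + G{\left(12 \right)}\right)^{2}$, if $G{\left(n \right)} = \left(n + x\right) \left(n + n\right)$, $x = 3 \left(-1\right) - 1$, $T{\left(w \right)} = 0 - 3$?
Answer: $\frac{425104}{9} \approx 47234.0$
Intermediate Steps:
$T{\left(w \right)} = -3$
$x = -4$ ($x = -3 - 1 = -4$)
$G{\left(n \right)} = 2 n \left(-4 + n\right)$ ($G{\left(n \right)} = \left(n - 4\right) \left(n + n\right) = \left(-4 + n\right) 2 n = 2 n \left(-4 + n\right)$)
$\left(\left(- \frac{65}{T{\left(9 \right)}} - \frac{66}{-18}\right) + G{\left(12 \right)}\right)^{2} = \left(\left(- \frac{65}{-3} - \frac{66}{-18}\right) + 2 \cdot 12 \left(-4 + 12\right)\right)^{2} = \left(\left(\left(-65\right) \left(- \frac{1}{3}\right) - - \frac{11}{3}\right) + 2 \cdot 12 \cdot 8\right)^{2} = \left(\left(\frac{65}{3} + \frac{11}{3}\right) + 192\right)^{2} = \left(\frac{76}{3} + 192\right)^{2} = \left(\frac{652}{3}\right)^{2} = \frac{425104}{9}$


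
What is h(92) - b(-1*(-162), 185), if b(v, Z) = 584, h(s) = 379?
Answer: -205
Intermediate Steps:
h(92) - b(-1*(-162), 185) = 379 - 1*584 = 379 - 584 = -205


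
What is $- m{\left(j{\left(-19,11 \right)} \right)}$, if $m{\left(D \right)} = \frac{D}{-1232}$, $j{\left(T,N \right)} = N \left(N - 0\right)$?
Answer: $\frac{11}{112} \approx 0.098214$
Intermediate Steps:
$j{\left(T,N \right)} = N^{2}$ ($j{\left(T,N \right)} = N \left(N + 0\right) = N N = N^{2}$)
$m{\left(D \right)} = - \frac{D}{1232}$ ($m{\left(D \right)} = D \left(- \frac{1}{1232}\right) = - \frac{D}{1232}$)
$- m{\left(j{\left(-19,11 \right)} \right)} = - \frac{\left(-1\right) 11^{2}}{1232} = - \frac{\left(-1\right) 121}{1232} = \left(-1\right) \left(- \frac{11}{112}\right) = \frac{11}{112}$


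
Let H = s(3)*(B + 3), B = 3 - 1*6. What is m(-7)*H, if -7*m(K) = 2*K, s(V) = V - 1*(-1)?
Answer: 0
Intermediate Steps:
B = -3 (B = 3 - 6 = -3)
s(V) = 1 + V (s(V) = V + 1 = 1 + V)
m(K) = -2*K/7
H = 0 (H = (1 + 3)*(-3 + 3) = 4*0 = 0)
m(-7)*H = -2/7*(-7)*0 = 2*0 = 0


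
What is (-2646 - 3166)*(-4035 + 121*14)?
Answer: 13605892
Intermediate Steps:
(-2646 - 3166)*(-4035 + 121*14) = -5812*(-4035 + 1694) = -5812*(-2341) = 13605892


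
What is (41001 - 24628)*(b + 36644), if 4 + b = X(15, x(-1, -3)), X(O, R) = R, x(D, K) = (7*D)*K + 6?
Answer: 600348791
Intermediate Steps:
x(D, K) = 6 + 7*D*K (x(D, K) = 7*D*K + 6 = 6 + 7*D*K)
b = 23 (b = -4 + (6 + 7*(-1)*(-3)) = -4 + (6 + 21) = -4 + 27 = 23)
(41001 - 24628)*(b + 36644) = (41001 - 24628)*(23 + 36644) = 16373*36667 = 600348791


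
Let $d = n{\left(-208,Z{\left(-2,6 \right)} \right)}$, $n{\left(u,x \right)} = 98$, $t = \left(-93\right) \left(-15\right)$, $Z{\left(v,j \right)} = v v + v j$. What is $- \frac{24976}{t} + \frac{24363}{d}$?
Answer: $\frac{31538737}{136710} \approx 230.7$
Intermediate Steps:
$Z{\left(v,j \right)} = v^{2} + j v$
$t = 1395$
$d = 98$
$- \frac{24976}{t} + \frac{24363}{d} = - \frac{24976}{1395} + \frac{24363}{98} = \frac{31538737}{136710}$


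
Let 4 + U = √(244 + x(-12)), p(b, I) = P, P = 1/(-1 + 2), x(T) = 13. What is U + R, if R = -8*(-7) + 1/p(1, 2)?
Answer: 53 + √257 ≈ 69.031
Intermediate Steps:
P = 1 (P = 1/1 = 1)
p(b, I) = 1
R = 57 (R = -8*(-7) + 1/1 = 56 + 1 = 57)
U = -4 + √257 (U = -4 + √(244 + 13) = -4 + √257 ≈ 12.031)
U + R = (-4 + √257) + 57 = 53 + √257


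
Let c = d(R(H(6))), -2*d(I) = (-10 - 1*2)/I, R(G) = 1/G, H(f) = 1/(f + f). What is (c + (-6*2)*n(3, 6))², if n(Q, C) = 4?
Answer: 9025/4 ≈ 2256.3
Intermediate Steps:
H(f) = 1/(2*f)
d(I) = 6/I (d(I) = -(-10 - 1*2)/(2*I) = -(-10 - 2)/(2*I) = -(-6)/I = 6/I)
c = ½ (c = 6/(1/((½)/6)) = 6/(1/((½)*(⅙))) = 6/(1/(1/12)) = 6/12 = 6*(1/12) = ½ ≈ 0.50000)
(c + (-6*2)*n(3, 6))² = (½ - 6*2*4)² = (½ - 12*4)² = (½ - 48)² = (-95/2)² = 9025/4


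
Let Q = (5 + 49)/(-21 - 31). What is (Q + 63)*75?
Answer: 120825/26 ≈ 4647.1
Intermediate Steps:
Q = -27/26 (Q = 54/(-52) = 54*(-1/52) = -27/26 ≈ -1.0385)
(Q + 63)*75 = (-27/26 + 63)*75 = (1611/26)*75 = 120825/26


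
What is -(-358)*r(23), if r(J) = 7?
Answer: 2506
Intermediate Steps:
-(-358)*r(23) = -(-358)*7 = -1*(-2506) = 2506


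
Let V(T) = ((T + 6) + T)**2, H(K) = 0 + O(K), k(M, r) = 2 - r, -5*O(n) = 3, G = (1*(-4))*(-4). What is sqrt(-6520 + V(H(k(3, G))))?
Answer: 2*I*sqrt(40606)/5 ≈ 80.604*I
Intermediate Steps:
G = 16 (G = -4*(-4) = 16)
O(n) = -3/5 (O(n) = -1/5*3 = -3/5)
H(K) = -3/5 (H(K) = 0 - 3/5 = -3/5)
V(T) = (6 + 2*T)**2 (V(T) = ((6 + T) + T)**2 = (6 + 2*T)**2)
sqrt(-6520 + V(H(k(3, G)))) = sqrt(-6520 + 4*(3 - 3/5)**2) = sqrt(-6520 + 4*(12/5)**2) = sqrt(-6520 + 4*(144/25)) = sqrt(-6520 + 576/25) = sqrt(-162424/25) = 2*I*sqrt(40606)/5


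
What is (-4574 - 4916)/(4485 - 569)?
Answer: -4745/1958 ≈ -2.4234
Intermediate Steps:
(-4574 - 4916)/(4485 - 569) = -9490/3916 = -9490*1/3916 = -4745/1958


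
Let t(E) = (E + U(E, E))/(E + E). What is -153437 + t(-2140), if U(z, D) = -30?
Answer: -65670819/428 ≈ -1.5344e+5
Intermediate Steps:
t(E) = (-30 + E)/(2*E) (t(E) = (E - 30)/(E + E) = (-30 + E)/((2*E)) = (-30 + E)*(1/(2*E)) = (-30 + E)/(2*E))
-153437 + t(-2140) = -153437 + (½)*(-30 - 2140)/(-2140) = -153437 + (½)*(-1/2140)*(-2170) = -153437 + 217/428 = -65670819/428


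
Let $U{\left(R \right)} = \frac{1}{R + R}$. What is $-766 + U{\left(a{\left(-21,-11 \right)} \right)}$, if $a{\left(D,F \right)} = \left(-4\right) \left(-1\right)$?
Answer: $- \frac{6127}{8} \approx -765.88$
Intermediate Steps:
$a{\left(D,F \right)} = 4$
$U{\left(R \right)} = \frac{1}{2 R}$
$-766 + U{\left(a{\left(-21,-11 \right)} \right)} = -766 + \frac{1}{2 \cdot 4} = -766 + \frac{1}{2} \cdot \frac{1}{4} = -766 + \frac{1}{8} = - \frac{6127}{8}$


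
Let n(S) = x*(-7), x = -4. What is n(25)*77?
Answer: 2156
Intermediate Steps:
n(S) = 28 (n(S) = -4*(-7) = 28)
n(25)*77 = 28*77 = 2156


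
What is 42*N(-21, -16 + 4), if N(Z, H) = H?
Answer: -504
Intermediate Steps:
42*N(-21, -16 + 4) = 42*(-16 + 4) = 42*(-12) = -504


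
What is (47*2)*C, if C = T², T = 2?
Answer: 376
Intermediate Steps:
C = 4 (C = 2² = 4)
(47*2)*C = (47*2)*4 = 94*4 = 376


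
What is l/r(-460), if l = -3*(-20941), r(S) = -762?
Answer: -20941/254 ≈ -82.445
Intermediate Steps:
l = 62823
l/r(-460) = 62823/(-762) = 62823*(-1/762) = -20941/254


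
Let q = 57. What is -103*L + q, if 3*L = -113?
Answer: 11810/3 ≈ 3936.7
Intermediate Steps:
L = -113/3 (L = (⅓)*(-113) = -113/3 ≈ -37.667)
-103*L + q = -103*(-113/3) + 57 = 11639/3 + 57 = 11810/3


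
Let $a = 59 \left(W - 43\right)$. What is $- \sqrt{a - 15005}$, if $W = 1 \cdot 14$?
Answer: $- 2 i \sqrt{4179} \approx - 129.29 i$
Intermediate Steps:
$W = 14$
$a = -1711$ ($a = 59 \left(14 - 43\right) = 59 \left(-29\right) = -1711$)
$- \sqrt{a - 15005} = - \sqrt{-1711 - 15005} = - \sqrt{-16716} = - 2 i \sqrt{4179}$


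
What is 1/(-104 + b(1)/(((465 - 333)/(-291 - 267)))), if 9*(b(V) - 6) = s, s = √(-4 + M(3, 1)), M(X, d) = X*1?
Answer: -563508/72898405 + 2046*I/72898405 ≈ -0.00773 + 2.8066e-5*I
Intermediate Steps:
M(X, d) = X
s = I (s = √(-4 + 3) = √(-1) = I ≈ 1.0*I)
b(V) = 6 + I/9
1/(-104 + b(1)/(((465 - 333)/(-291 - 267)))) = 1/(-104 + (6 + I/9)/(((465 - 333)/(-291 - 267)))) = 1/(-104 + (6 + I/9)/((132/(-558)))) = 1/(-104 + (6 + I/9)/((132*(-1/558)))) = 1/(-104 + (6 + I/9)/(-22/93)) = 1/(-104 + (6 + I/9)*(-93/22)) = 1/(-104 + (-279/11 - 31*I/66)) = 1/(-1423/11 - 31*I/66) = 4356*(-1423/11 + 31*I/66)/72898405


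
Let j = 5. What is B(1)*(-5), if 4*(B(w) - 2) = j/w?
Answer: -65/4 ≈ -16.250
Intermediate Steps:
B(w) = 2 + 5/(4*w) (B(w) = 2 + (5/w)/4 = 2 + 5/(4*w))
B(1)*(-5) = (2 + (5/4)/1)*(-5) = (2 + (5/4)*1)*(-5) = (2 + 5/4)*(-5) = (13/4)*(-5) = -65/4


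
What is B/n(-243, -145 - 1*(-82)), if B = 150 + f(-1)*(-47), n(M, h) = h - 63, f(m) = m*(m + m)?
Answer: -4/9 ≈ -0.44444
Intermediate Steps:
f(m) = 2*m**2 (f(m) = m*(2*m) = 2*m**2)
n(M, h) = -63 + h
B = 56 (B = 150 + (2*(-1)**2)*(-47) = 150 + (2*1)*(-47) = 150 + 2*(-47) = 150 - 94 = 56)
B/n(-243, -145 - 1*(-82)) = 56/(-63 + (-145 - 1*(-82))) = 56/(-63 + (-145 + 82)) = 56/(-63 - 63) = 56/(-126) = 56*(-1/126) = -4/9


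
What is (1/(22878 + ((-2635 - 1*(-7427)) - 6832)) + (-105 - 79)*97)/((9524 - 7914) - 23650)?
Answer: 371916623/459269520 ≈ 0.80980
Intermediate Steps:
(1/(22878 + ((-2635 - 1*(-7427)) - 6832)) + (-105 - 79)*97)/((9524 - 7914) - 23650) = (1/(22878 + ((-2635 + 7427) - 6832)) - 184*97)/(1610 - 23650) = (1/(22878 + (4792 - 6832)) - 17848)/(-22040) = (1/(22878 - 2040) - 17848)*(-1/22040) = (1/20838 - 17848)*(-1/22040) = -371916623/20838*(-1/22040) = 371916623/459269520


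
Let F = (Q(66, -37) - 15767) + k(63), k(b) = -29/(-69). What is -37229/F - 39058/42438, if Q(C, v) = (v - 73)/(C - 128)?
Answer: 17477851082/12127528479 ≈ 1.4412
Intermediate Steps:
Q(C, v) = (-73 + v)/(-128 + C)
k(b) = 29/69 (k(b) = -29*(-1/69) = 29/69)
F = -33720919/2139 (F = ((-73 - 37)/(-128 + 66) - 15767) + 29/69 = (-110/(-62) - 15767) + 29/69 = (-1/62*(-110) - 15767) + 29/69 = (55/31 - 15767) + 29/69 = -488722/31 + 29/69 = -33720919/2139 ≈ -15765.)
-37229/F - 39058/42438 = -37229/(-33720919/2139) - 39058/42438 = -37229*(-2139/33720919) - 39058*1/42438 = 1349709/571541 - 19529/21219 = 17477851082/12127528479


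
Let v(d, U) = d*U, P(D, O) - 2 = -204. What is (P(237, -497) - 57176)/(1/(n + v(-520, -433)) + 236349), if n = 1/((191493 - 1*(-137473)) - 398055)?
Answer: -446288357287671/1838331886063750 ≈ -0.24277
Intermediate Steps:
P(D, O) = -202 (P(D, O) = 2 - 204 = -202)
n = -1/69089 (n = 1/((191493 + 137473) - 398055) = 1/(328966 - 398055) = 1/(-69089) = -1/69089 ≈ -1.4474e-5)
v(d, U) = U*d
(P(237, -497) - 57176)/(1/(n + v(-520, -433)) + 236349) = (-202 - 57176)/(1/(-1/69089 - 433*(-520)) + 236349) = -57378/(1/(-1/69089 + 225160) + 236349) = -57378/(1/(15556079239/69089) + 236349) = -57378/(69089/15556079239 + 236349) = -57378/3676663772127500/15556079239 = -57378*15556079239/3676663772127500 = -446288357287671/1838331886063750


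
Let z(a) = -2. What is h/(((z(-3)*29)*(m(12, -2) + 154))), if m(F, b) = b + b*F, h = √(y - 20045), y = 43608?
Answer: -√23563/7424 ≈ -0.020677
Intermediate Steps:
h = √23563 (h = √(43608 - 20045) = √23563 ≈ 153.50)
m(F, b) = b + F*b
h/(((z(-3)*29)*(m(12, -2) + 154))) = √23563/(((-2*29)*(-2*(1 + 12) + 154))) = √23563/((-58*(-2*13 + 154))) = √23563/((-58*(-26 + 154))) = √23563/((-58*128)) = √23563/(-7424) = √23563*(-1/7424) = -√23563/7424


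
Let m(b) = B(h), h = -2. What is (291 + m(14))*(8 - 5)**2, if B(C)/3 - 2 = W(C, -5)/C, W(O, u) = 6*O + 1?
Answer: 5643/2 ≈ 2821.5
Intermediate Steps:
W(O, u) = 1 + 6*O
B(C) = 6 + 3*(1 + 6*C)/C (B(C) = 6 + 3*((1 + 6*C)/C) = 6 + 3*(1 + 6*C)/C)
m(b) = 45/2 (m(b) = 24 + 3/(-2) = 24 + 3*(-1/2) = 24 - 3/2 = 45/2)
(291 + m(14))*(8 - 5)**2 = (291 + 45/2)*(8 - 5)**2 = (627/2)*3**2 = (627/2)*9 = 5643/2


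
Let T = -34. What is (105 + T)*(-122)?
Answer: -8662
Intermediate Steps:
(105 + T)*(-122) = (105 - 34)*(-122) = 71*(-122) = -8662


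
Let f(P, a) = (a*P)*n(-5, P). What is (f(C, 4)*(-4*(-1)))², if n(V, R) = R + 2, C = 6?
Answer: 589824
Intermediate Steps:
n(V, R) = 2 + R
f(P, a) = P*a*(2 + P) (f(P, a) = (a*P)*(2 + P) = (P*a)*(2 + P) = P*a*(2 + P))
(f(C, 4)*(-4*(-1)))² = ((6*4*(2 + 6))*(-4*(-1)))² = ((6*4*8)*4)² = (192*4)² = 768² = 589824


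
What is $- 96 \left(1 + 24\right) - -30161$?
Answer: $27761$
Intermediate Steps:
$- 96 \left(1 + 24\right) - -30161 = \left(-96\right) 25 + 30161 = -2400 + 30161 = 27761$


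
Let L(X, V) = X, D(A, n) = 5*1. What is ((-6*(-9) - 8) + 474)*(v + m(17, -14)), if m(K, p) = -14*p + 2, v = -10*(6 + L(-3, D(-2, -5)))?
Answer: 87360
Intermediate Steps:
D(A, n) = 5
v = -30 (v = -10*(6 - 3) = -10*3 = -30)
m(K, p) = 2 - 14*p
((-6*(-9) - 8) + 474)*(v + m(17, -14)) = ((-6*(-9) - 8) + 474)*(-30 + (2 - 14*(-14))) = ((54 - 8) + 474)*(-30 + (2 + 196)) = (46 + 474)*(-30 + 198) = 520*168 = 87360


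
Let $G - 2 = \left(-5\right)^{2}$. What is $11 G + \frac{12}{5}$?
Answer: $\frac{1497}{5} \approx 299.4$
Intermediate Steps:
$G = 27$ ($G = 2 + \left(-5\right)^{2} = 2 + 25 = 27$)
$11 G + \frac{12}{5} = 11 \cdot 27 + \frac{12}{5} = 297 + 12 \cdot \frac{1}{5} = 297 + \frac{12}{5} = \frac{1497}{5}$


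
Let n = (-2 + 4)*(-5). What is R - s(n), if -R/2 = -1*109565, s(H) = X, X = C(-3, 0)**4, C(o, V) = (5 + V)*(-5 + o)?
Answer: -2340870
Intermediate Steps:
C(o, V) = (-5 + o)*(5 + V)
n = -10 (n = 2*(-5) = -10)
X = 2560000 (X = (-25 - 5*0 + 5*(-3) + 0*(-3))**4 = (-25 + 0 - 15 + 0)**4 = (-40)**4 = 2560000)
s(H) = 2560000
R = 219130 (R = -(-2)*109565 = -2*(-109565) = 219130)
R - s(n) = 219130 - 1*2560000 = 219130 - 2560000 = -2340870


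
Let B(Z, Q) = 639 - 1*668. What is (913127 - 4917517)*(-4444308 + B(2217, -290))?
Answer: 17796858639430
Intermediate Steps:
B(Z, Q) = -29 (B(Z, Q) = 639 - 668 = -29)
(913127 - 4917517)*(-4444308 + B(2217, -290)) = (913127 - 4917517)*(-4444308 - 29) = -4004390*(-4444337) = 17796858639430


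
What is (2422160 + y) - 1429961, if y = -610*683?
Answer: 575569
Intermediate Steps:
y = -416630
(2422160 + y) - 1429961 = (2422160 - 416630) - 1429961 = 2005530 - 1429961 = 575569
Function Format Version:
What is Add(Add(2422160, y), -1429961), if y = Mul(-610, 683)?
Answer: 575569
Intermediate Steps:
y = -416630
Add(Add(2422160, y), -1429961) = Add(Add(2422160, -416630), -1429961) = Add(2005530, -1429961) = 575569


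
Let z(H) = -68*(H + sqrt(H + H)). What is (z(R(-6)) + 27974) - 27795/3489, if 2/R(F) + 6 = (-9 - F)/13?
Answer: 2636540441/94203 - 136*I*sqrt(13)/9 ≈ 27988.0 - 54.484*I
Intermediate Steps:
R(F) = 2/(-87/13 - F/13) (R(F) = 2/(-6 + (-9 - F)/13) = 2/(-6 + (-9 - F)*(1/13)) = 2/(-6 + (-9/13 - F/13)) = 2/(-87/13 - F/13))
z(H) = -68*H - 68*sqrt(2)*sqrt(H) (z(H) = -68*(H + sqrt(2*H)) = -68*(H + sqrt(2)*sqrt(H)) = -68*H - 68*sqrt(2)*sqrt(H))
(z(R(-6)) + 27974) - 27795/3489 = ((-(-1768)/(87 - 6) - 68*sqrt(2)*sqrt(-26/(87 - 6))) + 27974) - 27795/3489 = ((-(-1768)/81 - 68*sqrt(2)*sqrt(-26/81)) + 27974) - 27795*1/3489 = ((-(-1768)/81 - 68*sqrt(2)*sqrt(-26*1/81)) + 27974) - 9265/1163 = ((-68*(-26/81) - 68*sqrt(2)*sqrt(-26/81)) + 27974) - 9265/1163 = ((1768/81 - 68*sqrt(2)*I*sqrt(26)/9) + 27974) - 9265/1163 = ((1768/81 - 136*I*sqrt(13)/9) + 27974) - 9265/1163 = (2267662/81 - 136*I*sqrt(13)/9) - 9265/1163 = 2636540441/94203 - 136*I*sqrt(13)/9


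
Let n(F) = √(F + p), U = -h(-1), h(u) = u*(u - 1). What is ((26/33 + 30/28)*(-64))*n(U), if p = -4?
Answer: -27488*I*√6/231 ≈ -291.48*I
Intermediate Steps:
h(u) = u*(-1 + u)
U = -2 (U = -(-1)*(-1 - 1) = -(-1)*(-2) = -1*2 = -2)
n(F) = √(-4 + F) (n(F) = √(F - 4) = √(-4 + F))
((26/33 + 30/28)*(-64))*n(U) = ((26/33 + 30/28)*(-64))*√(-4 - 2) = ((26*(1/33) + 30*(1/28))*(-64))*√(-6) = ((26/33 + 15/14)*(-64))*(I*√6) = ((859/462)*(-64))*(I*√6) = -27488*I*√6/231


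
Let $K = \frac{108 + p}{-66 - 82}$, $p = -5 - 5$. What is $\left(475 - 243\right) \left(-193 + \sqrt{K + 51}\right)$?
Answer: $-44776 + \frac{580 \sqrt{11026}}{37} \approx -43130.0$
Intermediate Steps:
$p = -10$ ($p = -5 - 5 = -10$)
$K = - \frac{49}{74}$ ($K = \frac{108 - 10}{-66 - 82} = \frac{98}{-148} = 98 \left(- \frac{1}{148}\right) = - \frac{49}{74} \approx -0.66216$)
$\left(475 - 243\right) \left(-193 + \sqrt{K + 51}\right) = \left(475 - 243\right) \left(-193 + \sqrt{- \frac{49}{74} + 51}\right) = 232 \left(-193 + \sqrt{\frac{3725}{74}}\right) = 232 \left(-193 + \frac{5 \sqrt{11026}}{74}\right) = -44776 + \frac{580 \sqrt{11026}}{37}$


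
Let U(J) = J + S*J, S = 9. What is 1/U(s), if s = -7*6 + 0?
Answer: -1/420 ≈ -0.0023810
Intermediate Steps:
s = -42 (s = -42 + 0 = -42)
U(J) = 10*J (U(J) = J + 9*J = 10*J)
1/U(s) = 1/(10*(-42)) = 1/(-420) = -1/420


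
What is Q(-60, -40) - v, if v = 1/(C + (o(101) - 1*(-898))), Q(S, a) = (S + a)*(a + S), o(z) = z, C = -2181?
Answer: 11820001/1182 ≈ 10000.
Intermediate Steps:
Q(S, a) = (S + a)² (Q(S, a) = (S + a)*(S + a) = (S + a)²)
v = -1/1182 (v = 1/(-2181 + (101 - 1*(-898))) = 1/(-2181 + (101 + 898)) = 1/(-2181 + 999) = 1/(-1182) = -1/1182 ≈ -0.00084602)
Q(-60, -40) - v = (-60 - 40)² - 1*(-1/1182) = (-100)² + 1/1182 = 10000 + 1/1182 = 11820001/1182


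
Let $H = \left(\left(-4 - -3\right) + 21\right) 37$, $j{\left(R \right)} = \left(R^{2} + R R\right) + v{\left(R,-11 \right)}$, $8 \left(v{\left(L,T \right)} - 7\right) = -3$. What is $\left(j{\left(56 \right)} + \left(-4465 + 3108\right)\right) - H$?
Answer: $\frac{33453}{8} \approx 4181.6$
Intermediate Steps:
$v{\left(L,T \right)} = \frac{53}{8}$ ($v{\left(L,T \right)} = 7 + \frac{1}{8} \left(-3\right) = 7 - \frac{3}{8} = \frac{53}{8}$)
$j{\left(R \right)} = \frac{53}{8} + 2 R^{2}$ ($j{\left(R \right)} = \left(R^{2} + R R\right) + \frac{53}{8} = \left(R^{2} + R^{2}\right) + \frac{53}{8} = 2 R^{2} + \frac{53}{8} = \frac{53}{8} + 2 R^{2}$)
$H = 740$ ($H = \left(\left(-4 + 3\right) + 21\right) 37 = \left(-1 + 21\right) 37 = 20 \cdot 37 = 740$)
$\left(j{\left(56 \right)} + \left(-4465 + 3108\right)\right) - H = \left(\left(\frac{53}{8} + 2 \cdot 56^{2}\right) + \left(-4465 + 3108\right)\right) - 740 = \left(\left(\frac{53}{8} + 2 \cdot 3136\right) - 1357\right) - 740 = \left(\left(\frac{53}{8} + 6272\right) - 1357\right) - 740 = \left(\frac{50229}{8} - 1357\right) - 740 = \frac{39373}{8} - 740 = \frac{33453}{8}$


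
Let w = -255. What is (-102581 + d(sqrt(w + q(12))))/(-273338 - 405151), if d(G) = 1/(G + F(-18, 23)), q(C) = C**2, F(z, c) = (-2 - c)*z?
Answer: 989716121/6546158799 + I*sqrt(111)/137469334779 ≈ 0.15119 + 7.664e-11*I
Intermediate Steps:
F(z, c) = z*(-2 - c)
d(G) = 1/(450 + G) (d(G) = 1/(G - 1*(-18)*(2 + 23)) = 1/(G - 1*(-18)*25) = 1/(G + 450) = 1/(450 + G))
(-102581 + d(sqrt(w + q(12))))/(-273338 - 405151) = (-102581 + 1/(450 + sqrt(-255 + 12**2)))/(-273338 - 405151) = (-102581 + 1/(450 + sqrt(-255 + 144)))/(-678489) = (-102581 + 1/(450 + sqrt(-111)))*(-1/678489) = (-102581 + 1/(450 + I*sqrt(111)))*(-1/678489) = 102581/678489 - 1/(678489*(450 + I*sqrt(111)))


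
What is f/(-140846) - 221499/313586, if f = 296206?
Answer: -62041651435/22083666878 ≈ -2.8094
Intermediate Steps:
f/(-140846) - 221499/313586 = 296206/(-140846) - 221499/313586 = 296206*(-1/140846) - 221499*1/313586 = -148103/70423 - 221499/313586 = -62041651435/22083666878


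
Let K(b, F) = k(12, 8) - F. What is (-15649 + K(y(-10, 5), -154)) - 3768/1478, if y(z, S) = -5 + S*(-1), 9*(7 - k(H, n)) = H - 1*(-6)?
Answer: -11448994/739 ≈ -15493.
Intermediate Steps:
k(H, n) = 19/3 - H/9 (k(H, n) = 7 - (H - 1*(-6))/9 = 7 - (H + 6)/9 = 7 - (6 + H)/9 = 7 + (-⅔ - H/9) = 19/3 - H/9)
y(z, S) = -5 - S
K(b, F) = 5 - F (K(b, F) = (19/3 - ⅑*12) - F = (19/3 - 4/3) - F = 5 - F)
(-15649 + K(y(-10, 5), -154)) - 3768/1478 = (-15649 + (5 - 1*(-154))) - 3768/1478 = (-15649 + (5 + 154)) - 3768*1/1478 = (-15649 + 159) - 1884/739 = -15490 - 1884/739 = -11448994/739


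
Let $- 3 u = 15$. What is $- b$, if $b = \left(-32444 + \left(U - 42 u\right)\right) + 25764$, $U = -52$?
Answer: $6522$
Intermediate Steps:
$u = -5$ ($u = \left(- \frac{1}{3}\right) 15 = -5$)
$b = -6522$ ($b = \left(-32444 - -158\right) + 25764 = \left(-32444 + \left(-52 + 210\right)\right) + 25764 = \left(-32444 + 158\right) + 25764 = -32286 + 25764 = -6522$)
$- b = \left(-1\right) \left(-6522\right) = 6522$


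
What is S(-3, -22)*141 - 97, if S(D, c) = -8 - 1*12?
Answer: -2917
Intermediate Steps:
S(D, c) = -20 (S(D, c) = -8 - 12 = -20)
S(-3, -22)*141 - 97 = -20*141 - 97 = -2820 - 97 = -2917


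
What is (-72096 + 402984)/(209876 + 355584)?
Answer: 82722/141365 ≈ 0.58517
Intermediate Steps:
(-72096 + 402984)/(209876 + 355584) = 330888/565460 = 330888*(1/565460) = 82722/141365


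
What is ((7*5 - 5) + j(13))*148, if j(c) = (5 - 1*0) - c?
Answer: 3256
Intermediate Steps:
j(c) = 5 - c (j(c) = (5 + 0) - c = 5 - c)
((7*5 - 5) + j(13))*148 = ((7*5 - 5) + (5 - 1*13))*148 = ((35 - 5) + (5 - 13))*148 = (30 - 8)*148 = 22*148 = 3256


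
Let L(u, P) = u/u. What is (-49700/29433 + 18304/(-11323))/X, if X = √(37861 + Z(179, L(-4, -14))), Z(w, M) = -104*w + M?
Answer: -42365182*√19246/246696604089 ≈ -0.023824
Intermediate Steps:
L(u, P) = 1
Z(w, M) = M - 104*w
X = √19246 (X = √(37861 + (1 - 104*179)) = √(37861 + (1 - 18616)) = √(37861 - 18615) = √19246 ≈ 138.73)
(-49700/29433 + 18304/(-11323))/X = (-49700/29433 + 18304/(-11323))/(√19246) = (-49700*1/29433 + 18304*(-1/11323))*(√19246/19246) = (-49700/29433 - 1408/871)*(√19246/19246) = -42365182*√19246/246696604089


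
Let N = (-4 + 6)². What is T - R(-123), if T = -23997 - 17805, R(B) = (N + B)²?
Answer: -55963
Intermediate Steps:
N = 4 (N = 2² = 4)
R(B) = (4 + B)²
T = -41802
T - R(-123) = -41802 - (4 - 123)² = -41802 - 1*(-119)² = -41802 - 1*14161 = -41802 - 14161 = -55963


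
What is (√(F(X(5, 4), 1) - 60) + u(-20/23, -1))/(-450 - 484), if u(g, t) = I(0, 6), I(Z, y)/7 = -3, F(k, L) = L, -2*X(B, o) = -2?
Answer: 21/934 - I*√59/934 ≈ 0.022484 - 0.0082239*I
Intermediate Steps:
X(B, o) = 1 (X(B, o) = -½*(-2) = 1)
I(Z, y) = -21 (I(Z, y) = 7*(-3) = -21)
u(g, t) = -21
(√(F(X(5, 4), 1) - 60) + u(-20/23, -1))/(-450 - 484) = (√(1 - 60) - 21)/(-450 - 484) = (√(-59) - 21)/(-934) = (I*√59 - 21)*(-1/934) = (-21 + I*√59)*(-1/934) = 21/934 - I*√59/934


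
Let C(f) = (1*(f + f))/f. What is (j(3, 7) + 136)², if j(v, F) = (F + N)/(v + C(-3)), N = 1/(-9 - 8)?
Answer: 136375684/7225 ≈ 18876.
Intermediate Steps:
C(f) = 2 (C(f) = (1*(2*f))/f = (2*f)/f = 2)
N = -1/17 (N = 1/(-17) = -1/17 ≈ -0.058824)
j(v, F) = (-1/17 + F)/(2 + v) (j(v, F) = (F - 1/17)/(v + 2) = (-1/17 + F)/(2 + v))
(j(3, 7) + 136)² = ((-1/17 + 7)/(2 + 3) + 136)² = ((118/17)/5 + 136)² = ((⅕)*(118/17) + 136)² = (118/85 + 136)² = (11678/85)² = 136375684/7225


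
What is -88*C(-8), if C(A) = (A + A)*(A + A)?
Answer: -22528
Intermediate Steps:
C(A) = 4*A² (C(A) = (2*A)*(2*A) = 4*A²)
-88*C(-8) = -352*(-8)² = -352*64 = -88*256 = -22528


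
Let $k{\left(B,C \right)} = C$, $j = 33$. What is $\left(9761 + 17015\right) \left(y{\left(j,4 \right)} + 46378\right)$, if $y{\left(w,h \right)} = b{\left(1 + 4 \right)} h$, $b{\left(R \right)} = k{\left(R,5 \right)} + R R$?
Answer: $1245030448$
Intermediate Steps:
$b{\left(R \right)} = 5 + R^{2}$ ($b{\left(R \right)} = 5 + R R = 5 + R^{2}$)
$y{\left(w,h \right)} = 30 h$ ($y{\left(w,h \right)} = \left(5 + \left(1 + 4\right)^{2}\right) h = \left(5 + 5^{2}\right) h = \left(5 + 25\right) h = 30 h$)
$\left(9761 + 17015\right) \left(y{\left(j,4 \right)} + 46378\right) = \left(9761 + 17015\right) \left(30 \cdot 4 + 46378\right) = 26776 \left(120 + 46378\right) = 26776 \cdot 46498 = 1245030448$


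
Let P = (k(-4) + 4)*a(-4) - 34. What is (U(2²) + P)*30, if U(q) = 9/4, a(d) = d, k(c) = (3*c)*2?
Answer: 2895/2 ≈ 1447.5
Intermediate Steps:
k(c) = 6*c
U(q) = 9/4 (U(q) = 9*(¼) = 9/4)
P = 46 (P = (6*(-4) + 4)*(-4) - 34 = (-24 + 4)*(-4) - 34 = -20*(-4) - 34 = 80 - 34 = 46)
(U(2²) + P)*30 = (9/4 + 46)*30 = (193/4)*30 = 2895/2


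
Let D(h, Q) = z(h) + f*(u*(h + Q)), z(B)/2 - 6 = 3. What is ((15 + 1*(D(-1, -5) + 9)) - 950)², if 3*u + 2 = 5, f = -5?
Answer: 770884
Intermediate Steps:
u = 1 (u = -⅔ + (⅓)*5 = -⅔ + 5/3 = 1)
z(B) = 18 (z(B) = 12 + 2*3 = 12 + 6 = 18)
D(h, Q) = 18 - 5*Q - 5*h (D(h, Q) = 18 - 5*(h + Q) = 18 - 5*(Q + h) = 18 + (-5*Q - 5*h) = 18 - 5*Q - 5*h)
((15 + 1*(D(-1, -5) + 9)) - 950)² = ((15 + 1*((18 - 5*(-5) - 5*(-1)) + 9)) - 950)² = ((15 + 1*((18 + 25 + 5) + 9)) - 950)² = ((15 + 1*(48 + 9)) - 950)² = ((15 + 1*57) - 950)² = ((15 + 57) - 950)² = (72 - 950)² = (-878)² = 770884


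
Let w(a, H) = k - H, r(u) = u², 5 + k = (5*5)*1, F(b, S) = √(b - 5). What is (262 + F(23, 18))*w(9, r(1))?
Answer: 4978 + 57*√2 ≈ 5058.6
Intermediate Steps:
F(b, S) = √(-5 + b)
k = 20 (k = -5 + (5*5)*1 = -5 + 25*1 = -5 + 25 = 20)
w(a, H) = 20 - H
(262 + F(23, 18))*w(9, r(1)) = (262 + √(-5 + 23))*(20 - 1*1²) = (262 + √18)*(20 - 1*1) = (262 + 3*√2)*(20 - 1) = (262 + 3*√2)*19 = 4978 + 57*√2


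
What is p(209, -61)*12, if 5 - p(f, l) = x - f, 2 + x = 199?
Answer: 204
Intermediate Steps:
x = 197 (x = -2 + 199 = 197)
p(f, l) = -192 + f (p(f, l) = 5 - (197 - f) = 5 + (-197 + f) = -192 + f)
p(209, -61)*12 = (-192 + 209)*12 = 17*12 = 204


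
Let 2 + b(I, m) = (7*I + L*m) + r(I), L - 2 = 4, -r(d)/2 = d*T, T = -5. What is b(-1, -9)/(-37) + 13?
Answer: 554/37 ≈ 14.973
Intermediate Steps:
r(d) = 10*d (r(d) = -2*d*(-5) = -(-10)*d = 10*d)
L = 6 (L = 2 + 4 = 6)
b(I, m) = -2 + 6*m + 17*I (b(I, m) = -2 + ((7*I + 6*m) + 10*I) = -2 + ((6*m + 7*I) + 10*I) = -2 + (6*m + 17*I) = -2 + 6*m + 17*I)
b(-1, -9)/(-37) + 13 = (-2 + 6*(-9) + 17*(-1))/(-37) + 13 = (-2 - 54 - 17)*(-1/37) + 13 = -73*(-1/37) + 13 = 73/37 + 13 = 554/37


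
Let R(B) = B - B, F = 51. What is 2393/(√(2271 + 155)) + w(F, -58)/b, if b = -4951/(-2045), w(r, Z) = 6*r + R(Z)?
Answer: 625770/4951 + 2393*√2426/2426 ≈ 174.98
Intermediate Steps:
R(B) = 0
w(r, Z) = 6*r (w(r, Z) = 6*r + 0 = 6*r)
b = 4951/2045 (b = -4951*(-1/2045) = 4951/2045 ≈ 2.4210)
2393/(√(2271 + 155)) + w(F, -58)/b = 2393/(√(2271 + 155)) + (6*51)/(4951/2045) = 2393/(√2426) + 306*(2045/4951) = 2393*(√2426/2426) + 625770/4951 = 2393*√2426/2426 + 625770/4951 = 625770/4951 + 2393*√2426/2426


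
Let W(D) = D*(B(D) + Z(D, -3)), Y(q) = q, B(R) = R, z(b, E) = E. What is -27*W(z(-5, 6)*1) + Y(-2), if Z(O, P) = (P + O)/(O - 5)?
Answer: -1460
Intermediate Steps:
Z(O, P) = (O + P)/(-5 + O)
W(D) = D*(D + (-3 + D)/(-5 + D)) (W(D) = D*(D + (D - 3)/(-5 + D)) = D*(D + (-3 + D)/(-5 + D)))
-27*W(z(-5, 6)*1) + Y(-2) = -27*6*1*(-3 + 6*1 + (6*1)*(-5 + 6*1))/(-5 + 6*1) - 2 = -162*(-3 + 6 + 6*(-5 + 6))/(-5 + 6) - 2 = -162*(-3 + 6 + 6*1)/1 - 2 = -162*(-3 + 6 + 6) - 2 = -162*9 - 2 = -27*54 - 2 = -1458 - 2 = -1460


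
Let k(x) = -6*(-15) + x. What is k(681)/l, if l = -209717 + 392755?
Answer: 771/183038 ≈ 0.0042122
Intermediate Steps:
k(x) = 90 + x
l = 183038
k(681)/l = (90 + 681)/183038 = 771*(1/183038) = 771/183038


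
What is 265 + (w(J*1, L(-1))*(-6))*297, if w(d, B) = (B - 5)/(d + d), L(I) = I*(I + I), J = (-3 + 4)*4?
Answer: 3733/4 ≈ 933.25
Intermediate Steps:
J = 4 (J = 1*4 = 4)
L(I) = 2*I² (L(I) = I*(2*I) = 2*I²)
w(d, B) = (-5 + B)/(2*d) (w(d, B) = (-5 + B)/((2*d)) = (-5 + B)*(1/(2*d)) = (-5 + B)/(2*d))
265 + (w(J*1, L(-1))*(-6))*297 = 265 + (((-5 + 2*(-1)²)/(2*((4*1))))*(-6))*297 = 265 + (((½)*(-5 + 2*1)/4)*(-6))*297 = 265 + (((½)*(¼)*(-5 + 2))*(-6))*297 = 265 + (((½)*(¼)*(-3))*(-6))*297 = 265 - 3/8*(-6)*297 = 265 + (9/4)*297 = 265 + 2673/4 = 3733/4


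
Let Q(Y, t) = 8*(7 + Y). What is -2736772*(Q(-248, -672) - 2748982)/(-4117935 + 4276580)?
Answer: 1505722692504/31729 ≈ 4.7456e+7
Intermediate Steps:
Q(Y, t) = 56 + 8*Y
-2736772*(Q(-248, -672) - 2748982)/(-4117935 + 4276580) = -2736772*((56 + 8*(-248)) - 2748982)/(-4117935 + 4276580) = -2736772/(158645/((56 - 1984) - 2748982)) = -2736772/(158645/(-1928 - 2748982)) = -2736772/(158645/(-2750910)) = -2736772/(158645*(-1/2750910)) = -2736772/(-31729/550182) = -2736772*(-550182/31729) = 1505722692504/31729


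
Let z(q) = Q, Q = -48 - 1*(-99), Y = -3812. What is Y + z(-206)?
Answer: -3761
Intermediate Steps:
Q = 51 (Q = -48 + 99 = 51)
z(q) = 51
Y + z(-206) = -3812 + 51 = -3761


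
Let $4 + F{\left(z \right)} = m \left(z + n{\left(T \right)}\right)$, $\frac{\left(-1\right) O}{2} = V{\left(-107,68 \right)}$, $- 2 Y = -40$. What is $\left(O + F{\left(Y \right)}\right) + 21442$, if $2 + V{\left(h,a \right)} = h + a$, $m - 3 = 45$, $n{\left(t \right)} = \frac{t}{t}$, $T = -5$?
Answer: $22528$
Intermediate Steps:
$Y = 20$ ($Y = \left(- \frac{1}{2}\right) \left(-40\right) = 20$)
$n{\left(t \right)} = 1$
$m = 48$ ($m = 3 + 45 = 48$)
$V{\left(h,a \right)} = -2 + a + h$ ($V{\left(h,a \right)} = -2 + \left(h + a\right) = -2 + \left(a + h\right) = -2 + a + h$)
$O = 82$ ($O = - 2 \left(-2 + 68 - 107\right) = \left(-2\right) \left(-41\right) = 82$)
$F{\left(z \right)} = 44 + 48 z$ ($F{\left(z \right)} = -4 + 48 \left(z + 1\right) = -4 + 48 \left(1 + z\right) = -4 + \left(48 + 48 z\right) = 44 + 48 z$)
$\left(O + F{\left(Y \right)}\right) + 21442 = \left(82 + \left(44 + 48 \cdot 20\right)\right) + 21442 = \left(82 + \left(44 + 960\right)\right) + 21442 = \left(82 + 1004\right) + 21442 = 1086 + 21442 = 22528$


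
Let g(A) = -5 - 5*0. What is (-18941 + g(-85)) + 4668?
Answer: -14278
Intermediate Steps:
g(A) = -5 (g(A) = -5 + 0 = -5)
(-18941 + g(-85)) + 4668 = (-18941 - 5) + 4668 = -18946 + 4668 = -14278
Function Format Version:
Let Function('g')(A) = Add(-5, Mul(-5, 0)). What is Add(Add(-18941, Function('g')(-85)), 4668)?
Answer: -14278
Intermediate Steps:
Function('g')(A) = -5 (Function('g')(A) = Add(-5, 0) = -5)
Add(Add(-18941, Function('g')(-85)), 4668) = Add(Add(-18941, -5), 4668) = Add(-18946, 4668) = -14278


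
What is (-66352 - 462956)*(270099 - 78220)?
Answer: -101563089732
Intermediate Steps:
(-66352 - 462956)*(270099 - 78220) = -529308*191879 = -101563089732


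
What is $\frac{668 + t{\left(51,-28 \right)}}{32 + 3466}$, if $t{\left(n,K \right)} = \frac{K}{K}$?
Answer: $\frac{223}{1166} \approx 0.19125$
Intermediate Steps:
$t{\left(n,K \right)} = 1$
$\frac{668 + t{\left(51,-28 \right)}}{32 + 3466} = \frac{668 + 1}{32 + 3466} = \frac{669}{3498} = 669 \cdot \frac{1}{3498} = \frac{223}{1166}$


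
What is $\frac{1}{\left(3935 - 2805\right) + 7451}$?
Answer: $\frac{1}{8581} \approx 0.00011654$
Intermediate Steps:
$\frac{1}{\left(3935 - 2805\right) + 7451} = \frac{1}{1130 + 7451} = \frac{1}{8581}$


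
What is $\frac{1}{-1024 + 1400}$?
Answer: $\frac{1}{376} \approx 0.0026596$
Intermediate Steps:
$\frac{1}{-1024 + 1400} = \frac{1}{376}$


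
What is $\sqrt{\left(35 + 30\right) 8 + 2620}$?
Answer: $2 \sqrt{785} \approx 56.036$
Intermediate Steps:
$\sqrt{\left(35 + 30\right) 8 + 2620} = \sqrt{65 \cdot 8 + 2620} = \sqrt{520 + 2620} = \sqrt{3140} = 2 \sqrt{785}$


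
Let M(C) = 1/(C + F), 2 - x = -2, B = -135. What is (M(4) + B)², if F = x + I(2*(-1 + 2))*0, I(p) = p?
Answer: 1164241/64 ≈ 18191.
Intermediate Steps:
x = 4 (x = 2 - 1*(-2) = 2 + 2 = 4)
F = 4 (F = 4 + (2*(-1 + 2))*0 = 4 + (2*1)*0 = 4 + 2*0 = 4 + 0 = 4)
M(C) = 1/(4 + C) (M(C) = 1/(C + 4) = 1/(4 + C))
(M(4) + B)² = (1/(4 + 4) - 135)² = (1/8 - 135)² = (⅛ - 135)² = (-1079/8)² = 1164241/64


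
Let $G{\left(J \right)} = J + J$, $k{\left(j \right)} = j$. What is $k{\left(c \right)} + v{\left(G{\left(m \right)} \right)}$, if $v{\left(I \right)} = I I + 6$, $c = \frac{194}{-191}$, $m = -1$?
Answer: $\frac{1716}{191} \approx 8.9843$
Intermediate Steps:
$c = - \frac{194}{191}$ ($c = 194 \left(- \frac{1}{191}\right) = - \frac{194}{191} \approx -1.0157$)
$G{\left(J \right)} = 2 J$
$v{\left(I \right)} = 6 + I^{2}$ ($v{\left(I \right)} = I^{2} + 6 = 6 + I^{2}$)
$k{\left(c \right)} + v{\left(G{\left(m \right)} \right)} = - \frac{194}{191} + \left(6 + \left(2 \left(-1\right)\right)^{2}\right) = - \frac{194}{191} + \left(6 + \left(-2\right)^{2}\right) = - \frac{194}{191} + \left(6 + 4\right) = - \frac{194}{191} + 10 = \frac{1716}{191}$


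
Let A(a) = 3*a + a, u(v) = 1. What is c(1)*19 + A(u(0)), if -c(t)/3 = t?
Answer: -53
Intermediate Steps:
A(a) = 4*a
c(t) = -3*t
c(1)*19 + A(u(0)) = -3*1*19 + 4*1 = -3*19 + 4 = -57 + 4 = -53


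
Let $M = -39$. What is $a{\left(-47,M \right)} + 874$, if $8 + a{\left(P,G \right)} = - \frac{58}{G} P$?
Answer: $\frac{31048}{39} \approx 796.1$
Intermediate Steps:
$a{\left(P,G \right)} = -8 - \frac{58 P}{G}$ ($a{\left(P,G \right)} = -8 + - \frac{58}{G} P = -8 - \frac{58 P}{G}$)
$a{\left(-47,M \right)} + 874 = \left(-8 - - \frac{2726}{-39}\right) + 874 = \left(-8 - \left(-2726\right) \left(- \frac{1}{39}\right)\right) + 874 = \left(-8 - \frac{2726}{39}\right) + 874 = - \frac{3038}{39} + 874 = \frac{31048}{39}$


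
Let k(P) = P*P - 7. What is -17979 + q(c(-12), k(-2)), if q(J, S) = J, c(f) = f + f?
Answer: -18003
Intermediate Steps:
k(P) = -7 + P**2 (k(P) = P**2 - 7 = -7 + P**2)
c(f) = 2*f
-17979 + q(c(-12), k(-2)) = -17979 + 2*(-12) = -17979 - 24 = -18003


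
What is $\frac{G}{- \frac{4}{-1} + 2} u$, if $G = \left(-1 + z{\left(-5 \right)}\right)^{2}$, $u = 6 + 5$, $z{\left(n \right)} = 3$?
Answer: $\frac{22}{3} \approx 7.3333$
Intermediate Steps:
$u = 11$
$G = 4$ ($G = \left(-1 + 3\right)^{2} = 2^{2} = 4$)
$\frac{G}{- \frac{4}{-1} + 2} u = \frac{1}{- \frac{4}{-1} + 2} \cdot 4 \cdot 11 = \frac{1}{\left(-4\right) \left(-1\right) + 2} \cdot 4 \cdot 11 = \frac{1}{4 + 2} \cdot 4 \cdot 11 = \frac{1}{6} \cdot 4 \cdot 11 = \frac{2}{3} \cdot 11 = \frac{22}{3}$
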